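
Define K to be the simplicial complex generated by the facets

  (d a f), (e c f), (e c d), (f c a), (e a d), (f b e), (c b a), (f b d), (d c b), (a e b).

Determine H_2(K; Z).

Fix the vertex order a < b < c < d < e < f and write every simplex with vertices in increasing order. Then dim K = 2 and the simplices of K are:

  0-simplices (6): a, b, c, d, e, f
  1-simplices (15): ab, ac, ad, ae, af, bc, bd, be, bf, cd, ce, cf, de, df, ef
  2-simplices (10): abc, abe, acf, ade, adf, bcd, bdf, bef, cde, cef

Hence C_0 ≅ Z^6, C_1 ≅ Z^15, C_2 ≅ Z^10.

The boundary map ∂_1: C_1 → C_0 sends each edge [p,q] (with p < q) to q − p.
This gives a 6×15 integer matrix of rank 5; reducing to Smith normal form yields diagonal entries (1,1,1,1,1).

The boundary map ∂_2: C_2 → C_1 maps a triangle to the signed sum of its edges. For instance
  ∂acf = cf − af + ac,
  ∂bef = ef − bf + be.
As a 15×10 matrix over Z this has rank 10, with invariant factors (1,1,1,1,1,1,1,1,1,2).

Now H_k = ker ∂_k / im ∂_{k+1}, so:

  H_2: rank ker ∂_2 − rank ∂_3 = (10 − 10) − 0 = 0, and there is no ∂_3, so H_2 = 0.

(K is a triangulation of the real projective plane RP^2.)

H_2 ≅ 0.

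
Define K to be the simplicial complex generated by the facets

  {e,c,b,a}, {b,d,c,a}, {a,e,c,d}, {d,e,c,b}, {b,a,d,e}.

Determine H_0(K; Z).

H_0 = Z.

Order the vertices as a < b < c < d < e. Listing each simplex with vertices in this order, K has dimension 3 with simplices:

  0-simplices (5): a, b, c, d, e
  1-simplices (10): ab, ac, ad, ae, bc, bd, be, cd, ce, de
  2-simplices (10): abc, abd, abe, acd, ace, ade, bcd, bce, bde, cde
  3-simplices (5): abcd, abce, abde, acde, bcde

Hence C_0 ≅ Z^5, C_1 ≅ Z^10, C_2 ≅ Z^10, C_3 ≅ Z^5.

Boundary ∂_1: C_1 → C_0 sends each edge [p,q] (with p < q) to q − p. For instance
  ∂cd = d − c.
The resulting 5×10 matrix has rank 4, and its Smith normal form has invariant factors (1,1,1,1).

Boundary ∂_2: C_2 → C_1 acts by ∂[p,q,r] = [q,r] − [p,r] + [p,q]. For instance
  ∂bce = ce − be + bc,
  ∂abd = bd − ad + ab.
As a 10×10 matrix over Z this has rank 6, with invariant factors (1,1,1,1,1,1).

∂_3: C_3 → C_2 sends each 3-simplex σ to the alternating sum Σ_i (−1)^i (σ with its i-th vertex removed). For instance
  ∂bcde = cde − bde + bce − bcd,
  ∂abde = bde − ade + abe − abd.
The resulting 10×5 matrix has rank 4, and its Smith normal form has invariant factors (1,1,1,1).

Now H_k = ker ∂_k / im ∂_{k+1}, so:

  H_0: rank C_0 − rank ∂_1 = 5 − 4 = 1, and the invariant factors of ∂_1 are all 1, so H_0 ≅ Z.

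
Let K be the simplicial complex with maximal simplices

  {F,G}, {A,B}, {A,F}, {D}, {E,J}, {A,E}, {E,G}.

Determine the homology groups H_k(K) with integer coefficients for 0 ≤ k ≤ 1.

H_0 = Z^2,  H_1 = Z.

K has 7 vertices, 6 edges.
rank ∂_0 = 0, rank ∂_1 = 5 ⇒ b_0 = 7 − 0 − 5 = 2; all invariant factors of ∂_1 are 1 so no torsion. So H_0 ≅ Z^2.
rank ∂_1 = 5, rank ∂_2 = 0 ⇒ b_1 = 6 − 5 − 0 = 1. So H_1 ≅ Z.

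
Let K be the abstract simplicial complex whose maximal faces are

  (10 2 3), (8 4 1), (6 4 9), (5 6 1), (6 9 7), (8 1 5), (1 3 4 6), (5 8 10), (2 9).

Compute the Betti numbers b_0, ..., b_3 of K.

b_0 = 1, b_1 = 2, b_2 = 0, b_3 = 0.

Order the vertices as 1 < 2 < 3 < 4 < 5 < 6 < 7 < 8 < 9 < 10. Listing each simplex with vertices in this order, K has dimension 3 with simplices:

  0-simplices (10): [1], [2], [3], [4], [5], [6], [7], [8], [9], [10]
  1-simplices (21): [1,3], [1,4], [1,5], [1,6], [1,8], [2,3], [2,9], [2,10], [3,4], [3,6], [3,10], [4,6], [4,8], [4,9], [5,6], [5,8], [5,10], [6,7], [6,9], [7,9], [8,10]
  2-simplices (11): [1,3,4], [1,3,6], [1,4,6], [1,4,8], [1,5,6], [1,5,8], [2,3,10], [3,4,6], [4,6,9], [5,8,10], [6,7,9]
  3-simplices (1): [1,3,4,6]

so the chain groups are C_0 ≅ Z^10, C_1 ≅ Z^21, C_2 ≅ Z^11, C_3 ≅ Z^1.

∂_1: C_1 → C_0 maps an edge to its endpoints' difference, ∂[p,q] = q − p.
The resulting 10×21 matrix has rank 9, and its Smith normal form has invariant factors (1,1,1,1,1,1,1,1,1).

∂_2: C_2 → C_1 acts by ∂[p,q,r] = [q,r] − [p,r] + [p,q]. For instance
  ∂[6,7,9] = [7,9] − [6,9] + [6,7],
  ∂[1,5,6] = [5,6] − [1,6] + [1,5].
As a 21×11 matrix over Z this has rank 10, with invariant factors (1,1,1,1,1,1,1,1,1,1).

The boundary map ∂_3: C_3 → C_2 sends each 3-simplex σ to the alternating sum Σ_i (−1)^i (σ with its i-th vertex removed). For instance
  ∂[1,3,4,6] = [3,4,6] − [1,4,6] + [1,3,6] − [1,3,4].
This gives a 11×1 integer matrix of rank 1; reducing to Smith normal form yields diagonal entries (1).

From H_k ≅ ker(∂_k) / im(∂_{k+1}) we obtain:

  H_0: rank C_0 − rank ∂_1 = 10 − 9 = 1, and the invariant factors of ∂_1 are all 1, so H_0 = Z.
  H_1: rank ker ∂_1 − rank ∂_2 = (21 − 9) − 10 = 2, and the invariant factors of ∂_2 are all 1, so H_1 = Z^2.
  H_2: rank ker ∂_2 − rank ∂_3 = (11 − 10) − 1 = 0, and the invariant factors of ∂_3 are all 1, so H_2 = 0.
  H_3: rank ker ∂_3 − rank ∂_4 = (1 − 1) − 0 = 0, and there is no ∂_4, so H_3 = 0.

As a check, the Euler characteristic is 10 − 21 + 11 − 1 = -1, which agrees with 1 − 2 + 0 − 0 = -1.

Hence the Betti numbers are b_0 = 1, b_1 = 2, b_2 = 0, b_3 = 0.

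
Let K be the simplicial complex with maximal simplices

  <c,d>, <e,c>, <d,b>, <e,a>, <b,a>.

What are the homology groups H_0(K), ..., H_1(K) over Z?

H_0 ≅ Z,  H_1 ≅ Z.

We work with the vertex ordering a < b < c < d < e. The simplices of K, each written with vertices in increasing order, are:

  0-simplices (5): a, b, c, d, e
  1-simplices (5): ab, ae, bd, cd, ce

Hence C_0 ≅ Z^5, C_1 ≅ Z^5.

∂_1: C_1 → C_0 maps an edge to its endpoints' difference, ∂[p,q] = q − p. For instance
  ∂bd = d − b.
The resulting 5×5 matrix has rank 4, and its Smith normal form has invariant factors (1,1,1,1).

Reading off H_k = ker ∂_k / im ∂_{k+1}:

  H_0: rank C_0 − rank ∂_1 = 5 − 4 = 1, and the invariant factors of ∂_1 are all 1, so H_0 ≅ Z.
  H_1: rank ker ∂_1 − rank ∂_2 = (5 − 4) − 0 = 1, and there is no ∂_2, so H_1 ≅ Z.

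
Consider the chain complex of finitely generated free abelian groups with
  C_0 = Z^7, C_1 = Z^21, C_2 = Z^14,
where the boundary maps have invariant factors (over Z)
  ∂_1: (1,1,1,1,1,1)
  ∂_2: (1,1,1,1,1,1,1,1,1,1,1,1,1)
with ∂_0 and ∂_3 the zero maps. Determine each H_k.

H_0: b_0 = 7 − 0 − 6 = 1; torsion from ∂_1 factors > 1: none. So H_0 ≅ Z.
H_1: b_1 = 21 − 6 − 13 = 2; torsion from ∂_2 factors > 1: none. So H_1 ≅ Z^2.
H_2: b_2 = 14 − 13 − 0 = 1; torsion from ∂_3 factors > 1: none. So H_2 ≅ Z.

H_0 ≅ Z,  H_1 ≅ Z^2,  H_2 ≅ Z.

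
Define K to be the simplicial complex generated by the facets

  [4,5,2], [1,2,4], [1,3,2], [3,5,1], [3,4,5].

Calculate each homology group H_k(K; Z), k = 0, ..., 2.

H_0 = Z,  H_1 = Z,  H_2 = 0.

Order the vertices as 1 < 2 < 3 < 4 < 5. Listing each simplex with vertices in this order, K has dimension 2 with simplices:

  0-simplices (5): [1], [2], [3], [4], [5]
  1-simplices (10): [1,2], [1,3], [1,4], [1,5], [2,3], [2,4], [2,5], [3,4], [3,5], [4,5]
  2-simplices (5): [1,2,3], [1,2,4], [1,3,5], [2,4,5], [3,4,5]

so the chain groups are C_0 ≅ Z^5, C_1 ≅ Z^10, C_2 ≅ Z^5.

∂_1: C_1 → C_0 maps an edge to its endpoints' difference, ∂[p,q] = q − p. For instance
  ∂[1,4] = [4] − [1].
As a 5×10 matrix over Z this has rank 4, with invariant factors (1,1,1,1).

The boundary map ∂_2: C_2 → C_1 sends each 2-simplex [p,q,r] to [q,r] − [p,r] + [p,q]. For instance
  ∂[3,4,5] = [4,5] − [3,5] + [3,4],
  ∂[1,2,3] = [2,3] − [1,3] + [1,2].
As a 10×5 matrix over Z this has rank 5, with invariant factors (1,1,1,1,1).

Computing H_k = (kernel of ∂_k) / (image of ∂_{k+1}):

  H_0: rank C_0 − rank ∂_1 = 5 − 4 = 1, and the invariant factors of ∂_1 are all 1, so H_0 ≅ Z.
  H_1: rank ker ∂_1 − rank ∂_2 = (10 − 4) − 5 = 1, and the invariant factors of ∂_2 are all 1, so H_1 ≅ Z.
  H_2: rank ker ∂_2 − rank ∂_3 = (5 − 5) − 0 = 0, and there is no ∂_3, so H_2 ≅ 0.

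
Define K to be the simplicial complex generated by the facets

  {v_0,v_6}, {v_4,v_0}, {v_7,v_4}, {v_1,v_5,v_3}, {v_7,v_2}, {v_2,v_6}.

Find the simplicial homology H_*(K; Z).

K has 8 vertices, 8 edges, 1 triangle.
rank ∂_0 = 0, rank ∂_1 = 6 ⇒ b_0 = 8 − 0 − 6 = 2; all invariant factors of ∂_1 are 1 so no torsion. So H_0 = Z^2.
rank ∂_1 = 6, rank ∂_2 = 1 ⇒ b_1 = 8 − 6 − 1 = 1; all invariant factors of ∂_2 are 1 so no torsion. So H_1 = Z.
rank ∂_2 = 1, rank ∂_3 = 0 ⇒ b_2 = 1 − 1 − 0 = 0. So H_2 = 0.

H_0 ≅ Z^2,  H_1 ≅ Z,  H_2 = 0.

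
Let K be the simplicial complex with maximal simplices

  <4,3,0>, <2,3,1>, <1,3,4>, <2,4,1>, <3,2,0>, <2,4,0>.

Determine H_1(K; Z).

H_1 = 0.

K has 5 vertices, 9 edges, 6 triangles.
rank ∂_1 = 4, rank ∂_2 = 5 ⇒ b_1 = 9 − 4 − 5 = 0; all invariant factors of ∂_2 are 1 so no torsion. So H_1 = 0.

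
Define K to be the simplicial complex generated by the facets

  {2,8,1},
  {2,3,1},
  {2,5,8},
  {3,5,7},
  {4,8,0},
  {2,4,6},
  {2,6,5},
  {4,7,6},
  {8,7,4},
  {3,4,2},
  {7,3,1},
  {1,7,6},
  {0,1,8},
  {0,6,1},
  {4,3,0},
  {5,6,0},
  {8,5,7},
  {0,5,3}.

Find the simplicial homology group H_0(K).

H_0 = Z.

K has 9 vertices, 27 edges, 18 triangles.
rank ∂_0 = 0, rank ∂_1 = 8 ⇒ b_0 = 9 − 0 − 8 = 1; all invariant factors of ∂_1 are 1 so no torsion. So H_0 ≅ Z.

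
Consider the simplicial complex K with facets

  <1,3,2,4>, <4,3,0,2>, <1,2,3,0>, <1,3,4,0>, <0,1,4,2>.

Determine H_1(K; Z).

Take the total order 0 < 1 < 2 < 3 < 4 on the vertex set. Then K (dimension 3) consists of the simplices:

  0-simplices (5): [0], [1], [2], [3], [4]
  1-simplices (10): [0,1], [0,2], [0,3], [0,4], [1,2], [1,3], [1,4], [2,3], [2,4], [3,4]
  2-simplices (10): [0,1,2], [0,1,3], [0,1,4], [0,2,3], [0,2,4], [0,3,4], [1,2,3], [1,2,4], [1,3,4], [2,3,4]
  3-simplices (5): [0,1,2,3], [0,1,2,4], [0,1,3,4], [0,2,3,4], [1,2,3,4]

Hence C_0 ≅ Z^5, C_1 ≅ Z^10, C_2 ≅ Z^10, C_3 ≅ Z^5.

The boundary map ∂_1: C_1 → C_0 is given by ∂[p,q] = [q] − [p]. For instance
  ∂[1,3] = [3] − [1].
The 5×10 boundary matrix has rank 4 and Smith normal form diag(1,1,1,1).

The boundary map ∂_2: C_2 → C_1 sends each 2-simplex [p,q,r] to [q,r] − [p,r] + [p,q]. For instance
  ∂[0,1,4] = [1,4] − [0,4] + [0,1],
  ∂[1,2,3] = [2,3] − [1,3] + [1,2].
The 10×10 boundary matrix has rank 6 and Smith normal form diag(1,1,1,1,1,1).

Boundary ∂_3: C_3 → C_2 sends each 3-simplex σ to the alternating sum Σ_i (−1)^i (σ with its i-th vertex removed). For instance
  ∂[0,1,3,4] = [1,3,4] − [0,3,4] + [0,1,4] − [0,1,3],
  ∂[0,1,2,3] = [1,2,3] − [0,2,3] + [0,1,3] − [0,1,2].
The resulting 10×5 matrix has rank 4, and its Smith normal form has invariant factors (1,1,1,1).

From H_k ≅ ker(∂_k) / im(∂_{k+1}) we obtain:

  H_1: rank ker ∂_1 − rank ∂_2 = (10 − 4) − 6 = 0, and the invariant factors of ∂_2 are all 1, so H_1 = 0.

H_1 ≅ 0.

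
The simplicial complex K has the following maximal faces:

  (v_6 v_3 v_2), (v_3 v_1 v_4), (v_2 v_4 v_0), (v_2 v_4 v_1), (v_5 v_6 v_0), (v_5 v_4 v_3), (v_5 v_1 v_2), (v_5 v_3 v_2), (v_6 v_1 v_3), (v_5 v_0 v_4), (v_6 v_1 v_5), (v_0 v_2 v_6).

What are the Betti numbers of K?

b_0 = 1, b_1 = 0, b_2 = 0.

Take the total order v_0 < v_1 < v_2 < v_3 < v_4 < v_5 < v_6 on the vertex set. Then K (dimension 2) consists of the simplices:

  0-simplices (7): [v_0], [v_1], [v_2], [v_3], [v_4], [v_5], [v_6]
  1-simplices (18): (18 of them)
  2-simplices (12): (12 of them)

so the chain groups are C_0 ≅ Z^7, C_1 ≅ Z^18, C_2 ≅ Z^12.

The boundary map ∂_1: C_1 → C_0 sends each edge [p,q] (with p < q) to q − p. For instance
  ∂[v_1,v_2] = [v_2] − [v_1].
As a 7×18 matrix over Z this has rank 6, with invariant factors (1,1,1,1,1,1).

Boundary ∂_2: C_2 → C_1 acts by ∂[p,q,r] = [q,r] − [p,r] + [p,q]. For instance
  ∂[v_1,v_5,v_6] = [v_5,v_6] − [v_1,v_6] + [v_1,v_5],
  ∂[v_0,v_2,v_4] = [v_2,v_4] − [v_0,v_4] + [v_0,v_2].
This gives a 18×12 integer matrix of rank 12; reducing to Smith normal form yields diagonal entries (1,1,1,1,1,1,1,1,1,1,1,2).

Reading off H_k = ker ∂_k / im ∂_{k+1}:

  H_0: rank C_0 − rank ∂_1 = 7 − 6 = 1, and the invariant factors of ∂_1 are all 1, so H_0 = Z.
  H_1: rank ker ∂_1 − rank ∂_2 = (18 − 6) − 12 = 0, and ∂_2 has invariant factor 2 > 1, so H_1 = Z_2.
  H_2: rank ker ∂_2 − rank ∂_3 = (12 − 12) − 0 = 0, and there is no ∂_3, so H_2 = 0.

Hence the Betti numbers are b_0 = 1, b_1 = 0, b_2 = 0.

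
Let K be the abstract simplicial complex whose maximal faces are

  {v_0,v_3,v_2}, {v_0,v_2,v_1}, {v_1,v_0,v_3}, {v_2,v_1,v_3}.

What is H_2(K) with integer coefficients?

H_2 = Z.

K has 4 vertices, 6 edges, 4 triangles.
rank ∂_2 = 3, rank ∂_3 = 0 ⇒ b_2 = 4 − 3 − 0 = 1. So H_2 ≅ Z.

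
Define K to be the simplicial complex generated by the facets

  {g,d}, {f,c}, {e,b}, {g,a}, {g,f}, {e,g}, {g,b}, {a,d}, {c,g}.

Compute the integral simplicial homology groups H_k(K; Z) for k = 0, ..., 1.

Take the total order a < b < c < d < e < f < g on the vertex set. Then K (dimension 1) consists of the simplices:

  0-simplices (7): a, b, c, d, e, f, g
  1-simplices (9): ad, ag, be, bg, cf, cg, dg, eg, fg

so the chain groups are C_0 ≅ Z^7, C_1 ≅ Z^9.

∂_1: C_1 → C_0 sends each edge [p,q] (with p < q) to q − p.
The resulting 7×9 matrix has rank 6, and its Smith normal form has invariant factors (1,1,1,1,1,1).

Now H_k = ker ∂_k / im ∂_{k+1}, so:

  H_0: rank C_0 − rank ∂_1 = 7 − 6 = 1, and the invariant factors of ∂_1 are all 1, so H_0 = Z.
  H_1: rank ker ∂_1 − rank ∂_2 = (9 − 6) − 0 = 3, and there is no ∂_2, so H_1 = Z^3.

H_0 ≅ Z,  H_1 ≅ Z^3.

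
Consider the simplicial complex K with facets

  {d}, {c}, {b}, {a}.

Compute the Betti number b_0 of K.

b_0 = 4.

Fix the vertex order a < b < c < d and write every simplex with vertices in increasing order. Then dim K = 0 and the simplices of K are:

  0-simplices (4): a, b, c, d

so the chain groups are C_0 ≅ Z^4.

From H_k ≅ ker(∂_k) / im(∂_{k+1}) we obtain:

  H_0: rank C_0 − rank ∂_1 = 4 − 0 = 4, and there is no ∂_1, so H_0 = Z^4.

(K is a triangulation of a set of 4 points.)

Hence the Betti numbers are b_0 = 4.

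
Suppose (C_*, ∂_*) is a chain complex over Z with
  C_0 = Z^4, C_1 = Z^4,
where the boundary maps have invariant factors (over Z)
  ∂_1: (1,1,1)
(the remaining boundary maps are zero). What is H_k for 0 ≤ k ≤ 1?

H_0 = Z,  H_1 = Z.

H_0: b_0 = 4 − 0 − 3 = 1; torsion from ∂_1 factors > 1: none. So H_0 = Z.
H_1: b_1 = 4 − 3 − 0 = 1; torsion from ∂_2 factors > 1: none. So H_1 = Z.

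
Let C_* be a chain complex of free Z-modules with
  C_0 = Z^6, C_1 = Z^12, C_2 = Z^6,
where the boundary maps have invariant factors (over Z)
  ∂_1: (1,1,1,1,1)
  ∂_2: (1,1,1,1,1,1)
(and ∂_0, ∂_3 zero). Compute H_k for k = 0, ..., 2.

H_0: b_0 = 6 − 0 − 5 = 1; torsion from ∂_1 factors > 1: none. So H_0 = Z.
H_1: b_1 = 12 − 5 − 6 = 1; torsion from ∂_2 factors > 1: none. So H_1 = Z.
H_2: b_2 = 6 − 6 − 0 = 0; torsion from ∂_3 factors > 1: none. So H_2 = 0.

H_0 = Z,  H_1 = Z,  H_2 = 0.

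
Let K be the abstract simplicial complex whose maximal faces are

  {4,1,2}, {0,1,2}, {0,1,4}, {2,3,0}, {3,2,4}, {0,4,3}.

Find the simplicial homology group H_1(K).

H_1 ≅ 0.

Fix the vertex order 0 < 1 < 2 < 3 < 4 and write every simplex with vertices in increasing order. Then dim K = 2 and the simplices of K are:

  0-simplices (5): [0], [1], [2], [3], [4]
  1-simplices (9): [0,1], [0,2], [0,3], [0,4], [1,2], [1,4], [2,3], [2,4], [3,4]
  2-simplices (6): [0,1,2], [0,1,4], [0,2,3], [0,3,4], [1,2,4], [2,3,4]

Hence C_0 ≅ Z^5, C_1 ≅ Z^9, C_2 ≅ Z^6.

∂_1: C_1 → C_0 sends each edge [p,q] (with p < q) to q − p. For instance
  ∂[2,4] = [4] − [2].
This gives a 5×9 integer matrix of rank 4; reducing to Smith normal form yields diagonal entries (1,1,1,1).

Boundary ∂_2: C_2 → C_1 acts by ∂[p,q,r] = [q,r] − [p,r] + [p,q]. For instance
  ∂[2,3,4] = [3,4] − [2,4] + [2,3],
  ∂[0,3,4] = [3,4] − [0,4] + [0,3].
The resulting 9×6 matrix has rank 5, and its Smith normal form has invariant factors (1,1,1,1,1).

Computing H_k = (kernel of ∂_k) / (image of ∂_{k+1}):

  H_1: rank ker ∂_1 − rank ∂_2 = (9 − 4) − 5 = 0, and the invariant factors of ∂_2 are all 1, so H_1 ≅ 0.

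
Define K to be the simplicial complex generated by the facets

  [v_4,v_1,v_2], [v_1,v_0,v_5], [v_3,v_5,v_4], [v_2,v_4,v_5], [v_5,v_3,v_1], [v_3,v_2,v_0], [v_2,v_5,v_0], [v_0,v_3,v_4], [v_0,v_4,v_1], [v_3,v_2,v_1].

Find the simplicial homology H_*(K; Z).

Fix the vertex order v_0 < v_1 < v_2 < v_3 < v_4 < v_5 and write every simplex with vertices in increasing order. Then dim K = 2 and the simplices of K are:

  0-simplices (6): [v_0], [v_1], [v_2], [v_3], [v_4], [v_5]
  1-simplices (15): (15 of them)
  2-simplices (10): [v_0,v_1,v_4], [v_0,v_1,v_5], [v_0,v_2,v_3], [v_0,v_2,v_5], [v_0,v_3,v_4], [v_1,v_2,v_3], [v_1,v_2,v_4], [v_1,v_3,v_5], [v_2,v_4,v_5], [v_3,v_4,v_5]

so the chain groups are C_0 ≅ Z^6, C_1 ≅ Z^15, C_2 ≅ Z^10.

The boundary map ∂_1: C_1 → C_0 maps an edge to its endpoints' difference, ∂[p,q] = q − p. For instance
  ∂[v_0,v_2] = [v_2] − [v_0].
The 6×15 boundary matrix has rank 5 and Smith normal form diag(1,1,1,1,1).

∂_2: C_2 → C_1 acts by ∂[p,q,r] = [q,r] − [p,r] + [p,q]. For instance
  ∂[v_0,v_1,v_5] = [v_1,v_5] − [v_0,v_5] + [v_0,v_1],
  ∂[v_0,v_3,v_4] = [v_3,v_4] − [v_0,v_4] + [v_0,v_3].
As a 15×10 matrix over Z this has rank 10, with invariant factors (1,1,1,1,1,1,1,1,1,2).

Computing H_k = (kernel of ∂_k) / (image of ∂_{k+1}):

  H_0: rank C_0 − rank ∂_1 = 6 − 5 = 1, and the invariant factors of ∂_1 are all 1, so H_0 = Z.
  H_1: rank ker ∂_1 − rank ∂_2 = (15 − 5) − 10 = 0, and ∂_2 has invariant factor 2 > 1, so H_1 = Z_2.
  H_2: rank ker ∂_2 − rank ∂_3 = (10 − 10) − 0 = 0, and there is no ∂_3, so H_2 = 0.

As a check, the Euler characteristic is 6 − 15 + 10 = 1, which agrees with 1 − 0 + 0 = 1.

H_0 ≅ Z,  H_1 ≅ Z_2,  H_2 = 0.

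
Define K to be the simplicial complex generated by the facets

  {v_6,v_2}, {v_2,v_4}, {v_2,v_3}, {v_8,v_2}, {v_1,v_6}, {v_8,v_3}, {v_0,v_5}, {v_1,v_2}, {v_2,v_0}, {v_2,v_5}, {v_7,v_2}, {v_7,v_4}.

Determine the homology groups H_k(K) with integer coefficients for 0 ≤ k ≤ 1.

Order the vertices as v_0 < v_1 < v_2 < v_3 < v_4 < v_5 < v_6 < v_7 < v_8. Listing each simplex with vertices in this order, K has dimension 1 with simplices:

  0-simplices (9): [v_0], [v_1], [v_2], [v_3], [v_4], [v_5], [v_6], [v_7], [v_8]
  1-simplices (12): [v_0,v_2], [v_0,v_5], [v_1,v_2], [v_1,v_6], [v_2,v_3], [v_2,v_4], [v_2,v_5], [v_2,v_6], [v_2,v_7], [v_2,v_8], [v_3,v_8], [v_4,v_7]

giving chain groups C_0 ≅ Z^9, C_1 ≅ Z^12.

Boundary ∂_1: C_1 → C_0 maps an edge to its endpoints' difference, ∂[p,q] = q − p. For instance
  ∂[v_4,v_7] = [v_7] − [v_4].
The resulting 9×12 matrix has rank 8, and its Smith normal form has invariant factors (1,1,1,1,1,1,1,1).

Computing H_k = (kernel of ∂_k) / (image of ∂_{k+1}):

  H_0: rank C_0 − rank ∂_1 = 9 − 8 = 1, and the invariant factors of ∂_1 are all 1, so H_0 ≅ Z.
  H_1: rank ker ∂_1 − rank ∂_2 = (12 − 8) − 0 = 4, and there is no ∂_2, so H_1 ≅ Z^4.

(K is a triangulation of a wedge of 4 circles.)

H_0 ≅ Z,  H_1 ≅ Z^4.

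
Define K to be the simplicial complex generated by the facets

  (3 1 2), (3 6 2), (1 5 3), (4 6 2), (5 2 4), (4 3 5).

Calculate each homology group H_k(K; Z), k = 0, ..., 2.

H_0 = Z,  H_1 = Z,  H_2 = 0.

We work with the vertex ordering 1 < 2 < 3 < 4 < 5 < 6. The simplices of K, each written with vertices in increasing order, are:

  0-simplices (6): [1], [2], [3], [4], [5], [6]
  1-simplices (12): [1,2], [1,3], [1,5], [2,3], [2,4], [2,5], [2,6], [3,4], [3,5], [3,6], [4,5], [4,6]
  2-simplices (6): [1,2,3], [1,3,5], [2,3,6], [2,4,5], [2,4,6], [3,4,5]

Hence C_0 ≅ Z^6, C_1 ≅ Z^12, C_2 ≅ Z^6.

∂_1: C_1 → C_0 is given by ∂[p,q] = [q] − [p].
As a 6×12 matrix over Z this has rank 5, with invariant factors (1,1,1,1,1).

∂_2: C_2 → C_1 maps a triangle to the signed sum of its edges. For instance
  ∂[2,4,5] = [4,5] − [2,5] + [2,4],
  ∂[1,2,3] = [2,3] − [1,3] + [1,2].
As a 12×6 matrix over Z this has rank 6, with invariant factors (1,1,1,1,1,1).

Reading off H_k = ker ∂_k / im ∂_{k+1}:

  H_0: rank C_0 − rank ∂_1 = 6 − 5 = 1, and the invariant factors of ∂_1 are all 1, so H_0 ≅ Z.
  H_1: rank ker ∂_1 − rank ∂_2 = (12 − 5) − 6 = 1, and the invariant factors of ∂_2 are all 1, so H_1 ≅ Z.
  H_2: rank ker ∂_2 − rank ∂_3 = (6 − 6) − 0 = 0, and there is no ∂_3, so H_2 ≅ 0.

As a check, the Euler characteristic is 6 − 12 + 6 = 0, which agrees with 1 − 1 + 0 = 0.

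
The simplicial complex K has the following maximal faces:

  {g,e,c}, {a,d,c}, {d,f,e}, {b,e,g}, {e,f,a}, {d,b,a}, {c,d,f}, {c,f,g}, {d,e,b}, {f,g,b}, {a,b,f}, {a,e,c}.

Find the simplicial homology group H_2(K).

H_2 = 0.

Take the total order a < b < c < d < e < f < g on the vertex set. Then K (dimension 2) consists of the simplices:

  0-simplices (7): a, b, c, d, e, f, g
  1-simplices (18): ab, ac, ad, ae, af, bd, be, bf, bg, cd, ce, cf, cg, de, df, ef, eg, fg
  2-simplices (12): abd, abf, acd, ace, aef, bde, beg, bfg, cdf, ceg, cfg, def

giving chain groups C_0 ≅ Z^7, C_1 ≅ Z^18, C_2 ≅ Z^12.

Boundary ∂_1: C_1 → C_0 sends each edge [p,q] (with p < q) to q − p.
As a 7×18 matrix over Z this has rank 6, with invariant factors (1,1,1,1,1,1).

Boundary ∂_2: C_2 → C_1 maps a triangle to the signed sum of its edges. For instance
  ∂beg = eg − bg + be,
  ∂acd = cd − ad + ac.
The 18×12 boundary matrix has rank 12 and Smith normal form diag(1,1,1,1,1,1,1,1,1,1,1,2).

Now H_k = ker ∂_k / im ∂_{k+1}, so:

  H_2: rank ker ∂_2 − rank ∂_3 = (12 − 12) − 0 = 0, and there is no ∂_3, so H_2 = 0.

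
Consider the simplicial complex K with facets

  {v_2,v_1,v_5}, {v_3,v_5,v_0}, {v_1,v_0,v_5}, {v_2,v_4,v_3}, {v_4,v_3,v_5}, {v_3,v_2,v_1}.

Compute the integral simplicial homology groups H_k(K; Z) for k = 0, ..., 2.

Take the total order v_0 < v_1 < v_2 < v_3 < v_4 < v_5 on the vertex set. Then K (dimension 2) consists of the simplices:

  0-simplices (6): [v_0], [v_1], [v_2], [v_3], [v_4], [v_5]
  1-simplices (12): [v_0,v_1], [v_0,v_3], [v_0,v_5], [v_1,v_2], [v_1,v_3], [v_1,v_5], [v_2,v_3], [v_2,v_4], [v_2,v_5], [v_3,v_4], [v_3,v_5], [v_4,v_5]
  2-simplices (6): [v_0,v_1,v_5], [v_0,v_3,v_5], [v_1,v_2,v_3], [v_1,v_2,v_5], [v_2,v_3,v_4], [v_3,v_4,v_5]

so the chain groups are C_0 ≅ Z^6, C_1 ≅ Z^12, C_2 ≅ Z^6.

∂_1: C_1 → C_0 is given by ∂[p,q] = [q] − [p].
The 6×12 boundary matrix has rank 5 and Smith normal form diag(1,1,1,1,1).

The boundary map ∂_2: C_2 → C_1 acts by ∂[p,q,r] = [q,r] − [p,r] + [p,q]. For instance
  ∂[v_2,v_3,v_4] = [v_3,v_4] − [v_2,v_4] + [v_2,v_3],
  ∂[v_3,v_4,v_5] = [v_4,v_5] − [v_3,v_5] + [v_3,v_4].
This gives a 12×6 integer matrix of rank 6; reducing to Smith normal form yields diagonal entries (1,1,1,1,1,1).

From H_k ≅ ker(∂_k) / im(∂_{k+1}) we obtain:

  H_0: rank C_0 − rank ∂_1 = 6 − 5 = 1, and the invariant factors of ∂_1 are all 1, so H_0 = Z.
  H_1: rank ker ∂_1 − rank ∂_2 = (12 − 5) − 6 = 1, and the invariant factors of ∂_2 are all 1, so H_1 = Z.
  H_2: rank ker ∂_2 − rank ∂_3 = (6 − 6) − 0 = 0, and there is no ∂_3, so H_2 = 0.

As a check, the Euler characteristic is 6 − 12 + 6 = 0, which agrees with 1 − 1 + 0 = 0.

H_0 = Z,  H_1 = Z,  H_2 = 0.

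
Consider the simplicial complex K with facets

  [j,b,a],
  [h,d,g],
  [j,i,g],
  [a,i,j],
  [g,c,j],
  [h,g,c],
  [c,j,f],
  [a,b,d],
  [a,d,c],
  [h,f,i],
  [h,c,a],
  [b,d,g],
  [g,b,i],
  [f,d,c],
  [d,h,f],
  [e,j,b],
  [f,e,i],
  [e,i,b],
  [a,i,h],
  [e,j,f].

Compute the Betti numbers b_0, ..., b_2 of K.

b_0 = 1, b_1 = 1, b_2 = 0.

We work with the vertex ordering a < b < c < d < e < f < g < h < i < j. The simplices of K, each written with vertices in increasing order, are:

  0-simplices (10): a, b, c, d, e, f, g, h, i, j
  1-simplices (30): ab, ac, ad, ah, ai, aj, bd, be, bg, bi, bj, cd, cf, cg, ch, cj, df, dg, dh, ef, ei, ej, fh, fi, fj, gh, gi, gj, hi, ij
  2-simplices (20): abd, abj, acd, ach, ahi, aij, bdg, bei, bej, bgi, cdf, cfj, cgh, cgj, dfh, dgh, efi, efj, fhi, gij

giving chain groups C_0 ≅ Z^10, C_1 ≅ Z^30, C_2 ≅ Z^20.

Boundary ∂_1: C_1 → C_0 maps an edge to its endpoints' difference, ∂[p,q] = q − p.
The resulting 10×30 matrix has rank 9, and its Smith normal form has invariant factors (1,1,1,1,1,1,1,1,1).

∂_2: C_2 → C_1 acts by ∂[p,q,r] = [q,r] − [p,r] + [p,q]. For instance
  ∂ahi = hi − ai + ah,
  ∂dgh = gh − dh + dg.
As a 30×20 matrix over Z this has rank 20, with invariant factors (1,1,1,1,1,1,1,1,1,1,1,1,1,1,1,1,1,1,1,2).

From H_k ≅ ker(∂_k) / im(∂_{k+1}) we obtain:

  H_0: rank C_0 − rank ∂_1 = 10 − 9 = 1, and the invariant factors of ∂_1 are all 1, so H_0 ≅ Z.
  H_1: rank ker ∂_1 − rank ∂_2 = (30 − 9) − 20 = 1, and ∂_2 has invariant factor 2 > 1, so H_1 ≅ Z ⊕ Z/2.
  H_2: rank ker ∂_2 − rank ∂_3 = (20 − 20) − 0 = 0, and there is no ∂_3, so H_2 ≅ 0.

As a check, the Euler characteristic is 10 − 30 + 20 = 0, which agrees with 1 − 1 + 0 = 0.

Hence the Betti numbers are b_0 = 1, b_1 = 1, b_2 = 0.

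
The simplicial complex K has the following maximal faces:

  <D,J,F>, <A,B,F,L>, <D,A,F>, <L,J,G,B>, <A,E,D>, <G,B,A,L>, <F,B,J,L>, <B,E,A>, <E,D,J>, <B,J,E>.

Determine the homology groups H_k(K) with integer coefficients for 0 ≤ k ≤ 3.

H_0 ≅ Z,  H_1 = 0,  H_2 ≅ Z,  H_3 = 0.

We work with the vertex ordering A < B < D < E < F < G < J < L. The simplices of K, each written with vertices in increasing order, are:

  0-simplices (8): A, B, D, E, F, G, J, L
  1-simplices (20): AB, AD, AE, AF, AG, AL, BE, BF, BG, BJ, BL, DE, DF, DJ, EJ, FJ, FL, GJ, GL, JL
  2-simplices (18): ABE, ABF, ABG, ABL, ADE, ADF, AFL, AGL, BEJ, BFJ, BFL, BGJ, BGL, BJL, DEJ, DFJ, FJL, GJL
  3-simplices (4): ABFL, ABGL, BFJL, BGJL

giving chain groups C_0 ≅ Z^8, C_1 ≅ Z^20, C_2 ≅ Z^18, C_3 ≅ Z^4.

∂_1: C_1 → C_0 maps an edge to its endpoints' difference, ∂[p,q] = q − p.
As a 8×20 matrix over Z this has rank 7, with invariant factors (1,1,1,1,1,1,1).

∂_2: C_2 → C_1 acts by ∂[p,q,r] = [q,r] − [p,r] + [p,q]. For instance
  ∂ABF = BF − AF + AB,
  ∂ABE = BE − AE + AB.
This gives a 20×18 integer matrix of rank 13; reducing to Smith normal form yields diagonal entries (1,1,1,1,1,1,1,1,1,1,1,1,1).

The boundary map ∂_3: C_3 → C_2 sends each 3-simplex σ to the alternating sum Σ_i (−1)^i (σ with its i-th vertex removed). For instance
  ∂ABGL = BGL − AGL + ABL − ABG,
  ∂BGJL = GJL − BJL + BGL − BGJ.
The resulting 18×4 matrix has rank 4, and its Smith normal form has invariant factors (1,1,1,1).

Now H_k = ker ∂_k / im ∂_{k+1}, so:

  H_0: rank C_0 − rank ∂_1 = 8 − 7 = 1, and the invariant factors of ∂_1 are all 1, so H_0 ≅ Z.
  H_1: rank ker ∂_1 − rank ∂_2 = (20 − 7) − 13 = 0, and the invariant factors of ∂_2 are all 1, so H_1 ≅ 0.
  H_2: rank ker ∂_2 − rank ∂_3 = (18 − 13) − 4 = 1, and the invariant factors of ∂_3 are all 1, so H_2 ≅ Z.
  H_3: rank ker ∂_3 − rank ∂_4 = (4 − 4) − 0 = 0, and there is no ∂_4, so H_3 ≅ 0.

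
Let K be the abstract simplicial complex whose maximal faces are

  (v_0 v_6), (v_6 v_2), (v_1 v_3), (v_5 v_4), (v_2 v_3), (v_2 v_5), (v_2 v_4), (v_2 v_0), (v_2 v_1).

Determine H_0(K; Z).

H_0 ≅ Z.

Take the total order v_0 < v_1 < v_2 < v_3 < v_4 < v_5 < v_6 on the vertex set. Then K (dimension 1) consists of the simplices:

  0-simplices (7): [v_0], [v_1], [v_2], [v_3], [v_4], [v_5], [v_6]
  1-simplices (9): [v_0,v_2], [v_0,v_6], [v_1,v_2], [v_1,v_3], [v_2,v_3], [v_2,v_4], [v_2,v_5], [v_2,v_6], [v_4,v_5]

so the chain groups are C_0 ≅ Z^7, C_1 ≅ Z^9.

The boundary map ∂_1: C_1 → C_0 is given by ∂[p,q] = [q] − [p]. For instance
  ∂[v_2,v_4] = [v_4] − [v_2].
As a 7×9 matrix over Z this has rank 6, with invariant factors (1,1,1,1,1,1).

Now H_k = ker ∂_k / im ∂_{k+1}, so:

  H_0: rank C_0 − rank ∂_1 = 7 − 6 = 1, and the invariant factors of ∂_1 are all 1, so H_0 = Z.

(K is a triangulation of a wedge of 3 circles.)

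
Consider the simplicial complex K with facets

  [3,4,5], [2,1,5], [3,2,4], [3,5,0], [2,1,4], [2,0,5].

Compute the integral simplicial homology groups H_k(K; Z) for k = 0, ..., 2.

K has 6 vertices, 12 edges, 6 triangles.
rank ∂_0 = 0, rank ∂_1 = 5 ⇒ b_0 = 6 − 0 − 5 = 1; all invariant factors of ∂_1 are 1 so no torsion. So H_0 = Z.
rank ∂_1 = 5, rank ∂_2 = 6 ⇒ b_1 = 12 − 5 − 6 = 1; all invariant factors of ∂_2 are 1 so no torsion. So H_1 = Z.
rank ∂_2 = 6, rank ∂_3 = 0 ⇒ b_2 = 6 − 6 − 0 = 0. So H_2 = 0.

H_0 = Z,  H_1 = Z,  H_2 = 0.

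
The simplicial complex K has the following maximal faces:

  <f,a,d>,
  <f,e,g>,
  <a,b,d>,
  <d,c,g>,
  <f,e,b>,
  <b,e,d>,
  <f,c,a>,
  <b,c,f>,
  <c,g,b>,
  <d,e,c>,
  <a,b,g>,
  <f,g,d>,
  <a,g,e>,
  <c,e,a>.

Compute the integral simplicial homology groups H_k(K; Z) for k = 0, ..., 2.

H_0 = Z,  H_1 = Z^2,  H_2 = Z.

K has 7 vertices, 21 edges, 14 triangles.
rank ∂_0 = 0, rank ∂_1 = 6 ⇒ b_0 = 7 − 0 − 6 = 1; all invariant factors of ∂_1 are 1 so no torsion. So H_0 = Z.
rank ∂_1 = 6, rank ∂_2 = 13 ⇒ b_1 = 21 − 6 − 13 = 2; all invariant factors of ∂_2 are 1 so no torsion. So H_1 = Z^2.
rank ∂_2 = 13, rank ∂_3 = 0 ⇒ b_2 = 14 − 13 − 0 = 1. So H_2 = Z.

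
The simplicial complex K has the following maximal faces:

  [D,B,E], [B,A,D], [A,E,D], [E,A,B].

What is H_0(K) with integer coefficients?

H_0 = Z.

We work with the vertex ordering A < B < D < E. The simplices of K, each written with vertices in increasing order, are:

  0-simplices (4): A, B, D, E
  1-simplices (6): AB, AD, AE, BD, BE, DE
  2-simplices (4): ABD, ABE, ADE, BDE

giving chain groups C_0 ≅ Z^4, C_1 ≅ Z^6, C_2 ≅ Z^4.

Boundary ∂_1: C_1 → C_0 sends each edge [p,q] (with p < q) to q − p. For instance
  ∂BD = D − B.
The 4×6 boundary matrix has rank 3 and Smith normal form diag(1,1,1).

Boundary ∂_2: C_2 → C_1 maps a triangle to the signed sum of its edges. For instance
  ∂BDE = DE − BE + BD,
  ∂ABD = BD − AD + AB.
The 6×4 boundary matrix has rank 3 and Smith normal form diag(1,1,1).

Computing H_k = (kernel of ∂_k) / (image of ∂_{k+1}):

  H_0: rank C_0 − rank ∂_1 = 4 − 3 = 1, and the invariant factors of ∂_1 are all 1, so H_0 ≅ Z.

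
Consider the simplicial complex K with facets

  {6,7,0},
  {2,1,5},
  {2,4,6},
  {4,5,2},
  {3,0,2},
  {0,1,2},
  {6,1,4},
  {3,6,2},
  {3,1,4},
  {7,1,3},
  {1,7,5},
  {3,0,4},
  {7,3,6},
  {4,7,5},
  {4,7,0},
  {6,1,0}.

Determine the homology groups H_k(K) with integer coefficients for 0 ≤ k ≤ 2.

H_0 = Z,  H_1 = Z^2,  H_2 = Z.

K has 8 vertices, 24 edges, 16 triangles.
rank ∂_0 = 0, rank ∂_1 = 7 ⇒ b_0 = 8 − 0 − 7 = 1; all invariant factors of ∂_1 are 1 so no torsion. So H_0 = Z.
rank ∂_1 = 7, rank ∂_2 = 15 ⇒ b_1 = 24 − 7 − 15 = 2; all invariant factors of ∂_2 are 1 so no torsion. So H_1 = Z^2.
rank ∂_2 = 15, rank ∂_3 = 0 ⇒ b_2 = 16 − 15 − 0 = 1. So H_2 = Z.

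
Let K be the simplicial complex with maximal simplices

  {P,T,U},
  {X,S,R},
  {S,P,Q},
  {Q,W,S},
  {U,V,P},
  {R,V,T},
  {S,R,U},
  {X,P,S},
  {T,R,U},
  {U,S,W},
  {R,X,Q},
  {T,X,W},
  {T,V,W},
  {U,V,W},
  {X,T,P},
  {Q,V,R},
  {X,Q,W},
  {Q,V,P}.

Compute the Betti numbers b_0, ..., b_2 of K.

Order the vertices as P < Q < R < S < T < U < V < W < X. Listing each simplex with vertices in this order, K has dimension 2 with simplices:

  0-simplices (9): P, Q, R, S, T, U, V, W, X
  1-simplices (27): PQ, PS, PT, PU, PV, PX, QR, QS, QV, QW, QX, RS, RT, RU, RV, RX, SU, SW, SX, TU, TV, TW, TX, UV, UW, VW, WX
  2-simplices (18): PQS, PQV, PSX, PTU, PTX, PUV, QRV, QRX, QSW, QWX, RSU, RSX, RTU, RTV, SUW, TVW, TWX, UVW

Hence C_0 ≅ Z^9, C_1 ≅ Z^27, C_2 ≅ Z^18.

∂_1: C_1 → C_0 maps an edge to its endpoints' difference, ∂[p,q] = q − p. For instance
  ∂PQ = Q − P.
The resulting 9×27 matrix has rank 8, and its Smith normal form has invariant factors (1,1,1,1,1,1,1,1).

The boundary map ∂_2: C_2 → C_1 sends each 2-simplex [p,q,r] to [q,r] − [p,r] + [p,q]. For instance
  ∂RSU = SU − RU + RS,
  ∂PTU = TU − PU + PT.
As a 27×18 matrix over Z this has rank 18, with invariant factors (1,1,1,1,1,1,1,1,1,1,1,1,1,1,1,1,1,2).

From H_k ≅ ker(∂_k) / im(∂_{k+1}) we obtain:

  H_0: rank C_0 − rank ∂_1 = 9 − 8 = 1, and the invariant factors of ∂_1 are all 1, so H_0 ≅ Z.
  H_1: rank ker ∂_1 − rank ∂_2 = (27 − 8) − 18 = 1, and ∂_2 has invariant factor 2 > 1, so H_1 ≅ Z ⊕ Z_2.
  H_2: rank ker ∂_2 − rank ∂_3 = (18 − 18) − 0 = 0, and there is no ∂_3, so H_2 ≅ 0.

Hence the Betti numbers are b_0 = 1, b_1 = 1, b_2 = 0.

b_0 = 1, b_1 = 1, b_2 = 0.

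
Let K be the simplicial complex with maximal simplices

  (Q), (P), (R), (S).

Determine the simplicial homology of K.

H_0 ≅ Z^4.

Order the vertices as P < Q < R < S. Listing each simplex with vertices in this order, K has dimension 0 with simplices:

  0-simplices (4): P, Q, R, S

so the chain groups are C_0 ≅ Z^4.

Reading off H_k = ker ∂_k / im ∂_{k+1}:

  H_0: rank C_0 − rank ∂_1 = 4 − 0 = 4, and there is no ∂_1, so H_0 = Z^4.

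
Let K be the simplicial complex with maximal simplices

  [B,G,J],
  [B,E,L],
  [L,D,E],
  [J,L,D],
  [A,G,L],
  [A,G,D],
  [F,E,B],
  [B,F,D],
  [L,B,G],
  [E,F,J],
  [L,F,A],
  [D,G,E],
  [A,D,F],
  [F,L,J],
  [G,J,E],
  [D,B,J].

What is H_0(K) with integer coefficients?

Take the total order A < B < D < E < F < G < J < L on the vertex set. Then K (dimension 2) consists of the simplices:

  0-simplices (8): A, B, D, E, F, G, J, L
  1-simplices (24): AD, AF, AG, AL, BD, BE, BF, BG, BJ, BL, DE, DF, DG, DJ, DL, EF, EG, EJ, EL, FJ, FL, GJ, GL, JL
  2-simplices (16): ADF, ADG, AFL, AGL, BDF, BDJ, BEF, BEL, BGJ, BGL, DEG, DEL, DJL, EFJ, EGJ, FJL

giving chain groups C_0 ≅ Z^8, C_1 ≅ Z^24, C_2 ≅ Z^16.

∂_1: C_1 → C_0 maps an edge to its endpoints' difference, ∂[p,q] = q − p. For instance
  ∂AL = L − A.
The resulting 8×24 matrix has rank 7, and its Smith normal form has invariant factors (1,1,1,1,1,1,1).

∂_2: C_2 → C_1 acts by ∂[p,q,r] = [q,r] − [p,r] + [p,q]. For instance
  ∂BEL = EL − BL + BE,
  ∂EGJ = GJ − EJ + EG.
The resulting 24×16 matrix has rank 15, and its Smith normal form has invariant factors (1,1,1,1,1,1,1,1,1,1,1,1,1,1,1).

Reading off H_k = ker ∂_k / im ∂_{k+1}:

  H_0: rank C_0 − rank ∂_1 = 8 − 7 = 1, and the invariant factors of ∂_1 are all 1, so H_0 = Z.

H_0 = Z.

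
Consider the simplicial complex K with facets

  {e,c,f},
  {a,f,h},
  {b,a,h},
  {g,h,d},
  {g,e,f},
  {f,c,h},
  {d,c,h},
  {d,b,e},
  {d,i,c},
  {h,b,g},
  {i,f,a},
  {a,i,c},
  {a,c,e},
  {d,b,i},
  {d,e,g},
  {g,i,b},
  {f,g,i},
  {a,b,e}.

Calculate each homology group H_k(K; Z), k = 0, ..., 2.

K has 9 vertices, 27 edges, 18 triangles.
rank ∂_0 = 0, rank ∂_1 = 8 ⇒ b_0 = 9 − 0 − 8 = 1; all invariant factors of ∂_1 are 1 so no torsion. So H_0 = Z.
rank ∂_1 = 8, rank ∂_2 = 18 ⇒ b_1 = 27 − 8 − 18 = 1; ∂_2 has invariant factor(s) [2] giving torsion. So H_1 = Z ⊕ Z/2.
rank ∂_2 = 18, rank ∂_3 = 0 ⇒ b_2 = 18 − 18 − 0 = 0. So H_2 = 0.

H_0 ≅ Z,  H_1 ≅ Z ⊕ Z/2,  H_2 = 0.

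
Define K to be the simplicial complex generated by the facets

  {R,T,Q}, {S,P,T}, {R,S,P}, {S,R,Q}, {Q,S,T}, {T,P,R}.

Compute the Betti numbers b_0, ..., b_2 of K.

K has 5 vertices, 9 edges, 6 triangles.
rank ∂_0 = 0, rank ∂_1 = 4 ⇒ b_0 = 5 − 0 − 4 = 1; all invariant factors of ∂_1 are 1 so no torsion. So H_0 = Z.
rank ∂_1 = 4, rank ∂_2 = 5 ⇒ b_1 = 9 − 4 − 5 = 0; all invariant factors of ∂_2 are 1 so no torsion. So H_1 = 0.
rank ∂_2 = 5, rank ∂_3 = 0 ⇒ b_2 = 6 − 5 − 0 = 1. So H_2 = Z.

b_0 = 1, b_1 = 0, b_2 = 1.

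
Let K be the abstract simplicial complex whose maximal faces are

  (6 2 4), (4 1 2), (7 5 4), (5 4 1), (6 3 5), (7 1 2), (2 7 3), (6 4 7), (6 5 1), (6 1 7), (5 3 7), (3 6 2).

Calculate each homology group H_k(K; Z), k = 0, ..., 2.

H_0 = Z,  H_1 = Z/2Z,  H_2 = 0.

K has 7 vertices, 18 edges, 12 triangles.
rank ∂_0 = 0, rank ∂_1 = 6 ⇒ b_0 = 7 − 0 − 6 = 1; all invariant factors of ∂_1 are 1 so no torsion. So H_0 ≅ Z.
rank ∂_1 = 6, rank ∂_2 = 12 ⇒ b_1 = 18 − 6 − 12 = 0; ∂_2 has invariant factor(s) [2] giving torsion. So H_1 ≅ Z/2Z.
rank ∂_2 = 12, rank ∂_3 = 0 ⇒ b_2 = 12 − 12 − 0 = 0. So H_2 ≅ 0.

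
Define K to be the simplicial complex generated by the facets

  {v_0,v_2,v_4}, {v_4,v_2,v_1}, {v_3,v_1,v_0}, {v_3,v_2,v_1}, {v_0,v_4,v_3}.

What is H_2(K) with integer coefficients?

H_2 ≅ 0.

Fix the vertex order v_0 < v_1 < v_2 < v_3 < v_4 and write every simplex with vertices in increasing order. Then dim K = 2 and the simplices of K are:

  0-simplices (5): [v_0], [v_1], [v_2], [v_3], [v_4]
  1-simplices (10): [v_0,v_1], [v_0,v_2], [v_0,v_3], [v_0,v_4], [v_1,v_2], [v_1,v_3], [v_1,v_4], [v_2,v_3], [v_2,v_4], [v_3,v_4]
  2-simplices (5): [v_0,v_1,v_3], [v_0,v_2,v_4], [v_0,v_3,v_4], [v_1,v_2,v_3], [v_1,v_2,v_4]

Hence C_0 ≅ Z^5, C_1 ≅ Z^10, C_2 ≅ Z^5.

Boundary ∂_1: C_1 → C_0 maps an edge to its endpoints' difference, ∂[p,q] = q − p. For instance
  ∂[v_1,v_2] = [v_2] − [v_1].
As a 5×10 matrix over Z this has rank 4, with invariant factors (1,1,1,1).

Boundary ∂_2: C_2 → C_1 sends each 2-simplex [p,q,r] to [q,r] − [p,r] + [p,q]. For instance
  ∂[v_0,v_1,v_3] = [v_1,v_3] − [v_0,v_3] + [v_0,v_1],
  ∂[v_1,v_2,v_4] = [v_2,v_4] − [v_1,v_4] + [v_1,v_2].
This gives a 10×5 integer matrix of rank 5; reducing to Smith normal form yields diagonal entries (1,1,1,1,1).

Computing H_k = (kernel of ∂_k) / (image of ∂_{k+1}):

  H_2: rank ker ∂_2 − rank ∂_3 = (5 − 5) − 0 = 0, and there is no ∂_3, so H_2 = 0.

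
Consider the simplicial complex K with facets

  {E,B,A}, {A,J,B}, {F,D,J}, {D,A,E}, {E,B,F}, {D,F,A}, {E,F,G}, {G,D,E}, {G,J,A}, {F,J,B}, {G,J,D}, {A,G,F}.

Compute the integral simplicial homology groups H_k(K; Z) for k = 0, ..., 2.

Order the vertices as A < B < D < E < F < G < J. Listing each simplex with vertices in this order, K has dimension 2 with simplices:

  0-simplices (7): A, B, D, E, F, G, J
  1-simplices (18): AB, AD, AE, AF, AG, AJ, BE, BF, BJ, DE, DF, DG, DJ, EF, EG, FG, FJ, GJ
  2-simplices (12): ABE, ABJ, ADE, ADF, AFG, AGJ, BEF, BFJ, DEG, DFJ, DGJ, EFG

Hence C_0 ≅ Z^7, C_1 ≅ Z^18, C_2 ≅ Z^12.

The boundary map ∂_1: C_1 → C_0 is given by ∂[p,q] = [q] − [p]. For instance
  ∂BF = F − B.
The 7×18 boundary matrix has rank 6 and Smith normal form diag(1,1,1,1,1,1).

The boundary map ∂_2: C_2 → C_1 maps a triangle to the signed sum of its edges. For instance
  ∂BEF = EF − BF + BE,
  ∂BFJ = FJ − BJ + BF.
This gives a 18×12 integer matrix of rank 12; reducing to Smith normal form yields diagonal entries (1,1,1,1,1,1,1,1,1,1,1,2).

Now H_k = ker ∂_k / im ∂_{k+1}, so:

  H_0: rank C_0 − rank ∂_1 = 7 − 6 = 1, and the invariant factors of ∂_1 are all 1, so H_0 ≅ Z.
  H_1: rank ker ∂_1 − rank ∂_2 = (18 − 6) − 12 = 0, and ∂_2 has invariant factor 2 > 1, so H_1 ≅ Z/2.
  H_2: rank ker ∂_2 − rank ∂_3 = (12 − 12) − 0 = 0, and there is no ∂_3, so H_2 ≅ 0.

As a check, the Euler characteristic is 7 − 18 + 12 = 1, which agrees with 1 − 0 + 0 = 1.
(K is a triangulation of the real projective plane RP^2.)

H_0 = Z,  H_1 = Z/2,  H_2 = 0.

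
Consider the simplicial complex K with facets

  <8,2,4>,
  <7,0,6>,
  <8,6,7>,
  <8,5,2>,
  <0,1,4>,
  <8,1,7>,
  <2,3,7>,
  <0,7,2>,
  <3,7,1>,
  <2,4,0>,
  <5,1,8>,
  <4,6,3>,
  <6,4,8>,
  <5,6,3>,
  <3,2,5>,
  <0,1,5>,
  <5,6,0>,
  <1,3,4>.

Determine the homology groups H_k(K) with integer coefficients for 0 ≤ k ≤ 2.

We work with the vertex ordering 0 < 1 < 2 < 3 < 4 < 5 < 6 < 7 < 8. The simplices of K, each written with vertices in increasing order, are:

  0-simplices (9): [0], [1], [2], [3], [4], [5], [6], [7], [8]
  1-simplices (27): (27 of them)
  2-simplices (18): [0,1,4], [0,1,5], [0,2,4], [0,2,7], [0,5,6], [0,6,7], [1,3,4], [1,3,7], [1,5,8], [1,7,8], [2,3,5], [2,3,7], [2,4,8], [2,5,8], [3,4,6], [3,5,6], [4,6,8], [6,7,8]

giving chain groups C_0 ≅ Z^9, C_1 ≅ Z^27, C_2 ≅ Z^18.

Boundary ∂_1: C_1 → C_0 maps an edge to its endpoints' difference, ∂[p,q] = q − p.
The 9×27 boundary matrix has rank 8 and Smith normal form diag(1,1,1,1,1,1,1,1).

Boundary ∂_2: C_2 → C_1 acts by ∂[p,q,r] = [q,r] − [p,r] + [p,q]. For instance
  ∂[0,6,7] = [6,7] − [0,7] + [0,6],
  ∂[1,3,4] = [3,4] − [1,4] + [1,3].
As a 27×18 matrix over Z this has rank 17, with invariant factors (1,1,1,1,1,1,1,1,1,1,1,1,1,1,1,1,1).

Reading off H_k = ker ∂_k / im ∂_{k+1}:

  H_0: rank C_0 − rank ∂_1 = 9 − 8 = 1, and the invariant factors of ∂_1 are all 1, so H_0 ≅ Z.
  H_1: rank ker ∂_1 − rank ∂_2 = (27 − 8) − 17 = 2, and the invariant factors of ∂_2 are all 1, so H_1 ≅ Z^2.
  H_2: rank ker ∂_2 − rank ∂_3 = (18 − 17) − 0 = 1, and there is no ∂_3, so H_2 ≅ Z.

As a check, the Euler characteristic is 9 − 27 + 18 = 0, which agrees with 1 − 2 + 1 = 0.

H_0 ≅ Z,  H_1 ≅ Z^2,  H_2 ≅ Z.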